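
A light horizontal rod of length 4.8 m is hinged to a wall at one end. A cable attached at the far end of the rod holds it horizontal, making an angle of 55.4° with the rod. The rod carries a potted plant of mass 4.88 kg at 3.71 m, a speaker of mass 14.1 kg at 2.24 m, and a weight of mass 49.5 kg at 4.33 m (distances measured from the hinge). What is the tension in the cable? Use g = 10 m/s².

Sum moments about the hinge (the unknown hinge reaction has zero arm there).
Potted plant: 4.88 × 10 = 48.8 N down at 3.71 m → arm 3.71 m, τ = 48.8 × 3.71 = 181 N·m clockwise.
Speaker: 14.1 × 10 = 141 N down at 2.24 m → arm 2.24 m, τ = 141 × 2.24 = 315.8 N·m clockwise.
Weight: 49.5 × 10 = 495 N down at 4.33 m → arm 4.33 m, τ = 495 × 4.33 = 2143 N·m clockwise.
Total clockwise load moment = 2640 N·m.
The cable tension T acts at 4.8 m; only its component perpendicular to the rod, T sinθ, produces torque. sin 55.4° = 0.8231.
Στ = 0 ⇒ T × 4.8 × 0.8231 = 2640 ⇒ T = 2640 / 3.951 = 668 N.

T ≈ 668 N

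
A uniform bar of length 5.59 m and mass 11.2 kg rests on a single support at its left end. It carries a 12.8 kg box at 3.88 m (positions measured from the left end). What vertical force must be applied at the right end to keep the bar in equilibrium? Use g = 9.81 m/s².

Taking torques about the left end:
Beam weight: 11.2 × 9.81 = 109.9 N down at 2.795 m → arm 2.795 m, τ = 109.9 × 2.795 = 307.2 N·m clockwise.
Box: 12.8 × 9.81 = 125.6 N down at 3.88 m → arm 3.88 m, τ = 125.6 × 3.88 = 487.3 N·m clockwise.
Net moment of the loads = 794.5 N·m clockwise.
The upward force F acts at the right end, arm 5.59 m, giving F × 5.59 counterclockwise.
Setting net torque to zero: F × 5.59 = 794.5 → F = 794.5 / 5.59 = 142 N.

F ≈ 142 N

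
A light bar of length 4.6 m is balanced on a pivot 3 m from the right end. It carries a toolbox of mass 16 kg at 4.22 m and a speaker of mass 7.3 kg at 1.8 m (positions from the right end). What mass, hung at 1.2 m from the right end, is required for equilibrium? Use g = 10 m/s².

About the pivot (at 3 m from the right end):
Toolbox: 16 × 10 = 160 N down at 4.22 m → arm 1.22 m, τ = 160 × 1.22 = 195.2 N·m counterclockwise.
Speaker: 7.3 × 10 = 73 N down at 1.8 m → arm 1.2 m, τ = 73 × 1.2 = 87.6 N·m clockwise.
Net moment of known loads = 107.6 N·m counterclockwise.
An unknown mass m at 1.2 m has arm 1.8 m; its moment is m·g·1.8 clockwise.
Balancing moments: m × 10 × 1.8 = 107.6, giving m = 107.6 / (10 × 1.8) = 5.98 kg.

m ≈ 5.98 kg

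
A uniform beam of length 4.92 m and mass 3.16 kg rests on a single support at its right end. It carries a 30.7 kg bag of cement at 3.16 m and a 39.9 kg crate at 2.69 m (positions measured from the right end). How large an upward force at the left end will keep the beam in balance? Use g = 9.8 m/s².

Take moments about the right end.
Beam weight: 3.16 × 9.8 = 30.97 N down at 2.46 m → arm 2.46 m, τ = 30.97 × 2.46 = 76.19 N·m counterclockwise.
Bag of cement: 30.7 × 9.8 = 300.9 N down at 3.16 m → arm 3.16 m, τ = 300.9 × 3.16 = 950.8 N·m counterclockwise.
Crate: 39.9 × 9.8 = 391 N down at 2.69 m → arm 2.69 m, τ = 391 × 2.69 = 1052 N·m counterclockwise.
Net moment of the loads = 2079 N·m counterclockwise.
The upward force F acts at the left end, arm 4.92 m, giving F × 4.92 clockwise.
Setting net torque to zero: F × 4.92 = 2079 → F = 2079 / 4.92 = 423 N.

F ≈ 423 N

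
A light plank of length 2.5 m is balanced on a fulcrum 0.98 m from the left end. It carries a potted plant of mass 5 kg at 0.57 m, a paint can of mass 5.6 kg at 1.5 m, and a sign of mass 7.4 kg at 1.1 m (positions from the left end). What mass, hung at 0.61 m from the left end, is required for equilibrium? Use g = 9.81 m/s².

m ≈ 4.73 kg

About the fulcrum (at 0.98 m from the left end):
Potted plant: 5 × 9.81 = 49.05 N down at 0.57 m → arm 0.41 m, τ = 49.05 × 0.41 = 20.11 N·m counterclockwise.
Paint can: 5.6 × 9.81 = 54.94 N down at 1.5 m → arm 0.52 m, τ = 54.94 × 0.52 = 28.57 N·m clockwise.
Sign: 7.4 × 9.81 = 72.59 N down at 1.1 m → arm 0.12 m, τ = 72.59 × 0.12 = 8.711 N·m clockwise.
Net moment of known loads = 17.17 N·m clockwise.
An unknown mass m at 0.61 m has arm 0.37 m; its moment is m·g·0.37 counterclockwise.
Balancing moments: m × 9.81 × 0.37 = 17.17, giving m = 17.17 / (9.81 × 0.37) = 4.73 kg.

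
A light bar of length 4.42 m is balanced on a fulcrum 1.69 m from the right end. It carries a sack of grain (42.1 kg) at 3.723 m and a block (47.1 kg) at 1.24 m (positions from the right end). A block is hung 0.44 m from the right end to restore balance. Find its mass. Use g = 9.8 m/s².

m ≈ 51.5 kg

Sum moments about the fulcrum (at 1.69 m from the right end) (the support reaction has zero arm there).
Sack of grain: 42.1 × 9.8 = 412.6 N down at 3.723 m → arm 2.033 m, τ = 412.6 × 2.033 = 838.8 N·m counterclockwise.
Block: 47.1 × 9.8 = 461.6 N down at 1.24 m → arm 0.45 m, τ = 461.6 × 0.45 = 207.7 N·m clockwise.
Net moment of known loads = 631.1 N·m counterclockwise.
An unknown mass m at 0.44 m has arm 1.25 m; its moment is m·g·1.25 clockwise.
For rotational equilibrium, m × 9.8 × 1.25 = 631.1, so m = 631.1 / (9.8 × 1.25) = 51.5 kg.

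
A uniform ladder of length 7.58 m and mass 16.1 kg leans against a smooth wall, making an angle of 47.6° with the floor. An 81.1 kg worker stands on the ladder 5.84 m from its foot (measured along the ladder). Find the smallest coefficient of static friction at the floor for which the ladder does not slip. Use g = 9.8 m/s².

μ_min ≈ 0.663

Choose the foot of the ladder as the axis so the floor normal and friction both act there and drop out.
Ladder weight 16.1×9.8 = 157.8 N acts at 3.79 m along the ladder; its horizontal arm is 3.79·cos47.6° = 2.556 m → τ = 403.3 N·m clockwise.
Worker: 81.1×9.8 = 794.8 N at 5.84 m → arm 3.938 m → τ = 3130 N·m clockwise.
Wall normal N acts horizontally at the top; its moment arm is the height L sinθ = 7.58·sin47.6° = 5.597 m, counterclockwise.
Στ = 0 ⇒ N × 5.597 = 3533 ⇒ N = 631.2 N.
ΣFx = 0 ⇒ f = N_wall = 631.2 N. ΣFy = 0 ⇒ N_floor = 952.6 N.
μ_min = f / N_floor = 631.2 / 952.6 = 0.663.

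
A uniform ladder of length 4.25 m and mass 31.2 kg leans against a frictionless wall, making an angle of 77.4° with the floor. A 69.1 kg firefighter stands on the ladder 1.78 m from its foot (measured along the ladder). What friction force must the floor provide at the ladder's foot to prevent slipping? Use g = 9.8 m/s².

f ≈ 97.6 N

Choose the foot of the ladder as the axis so the floor normal and friction both act there and drop out.
Ladder weight 31.2×9.8 = 305.8 N acts at 2.125 m along the ladder; its horizontal arm is 2.125·cos77.4° = 0.4636 m → τ = 141.8 N·m clockwise.
Firefighter: 69.1×9.8 = 677.2 N at 1.78 m → arm 0.3883 m → τ = 263 N·m clockwise.
Wall normal N acts horizontally at the top; its moment arm is the height L sinθ = 4.25·sin77.4° = 4.148 m, counterclockwise.
For rotational equilibrium, N × 4.148 = 404.8, so N = 97.6 N.
ΣFx = 0: friction at the foot balances the wall's push, so f = N_wall = 97.6 N.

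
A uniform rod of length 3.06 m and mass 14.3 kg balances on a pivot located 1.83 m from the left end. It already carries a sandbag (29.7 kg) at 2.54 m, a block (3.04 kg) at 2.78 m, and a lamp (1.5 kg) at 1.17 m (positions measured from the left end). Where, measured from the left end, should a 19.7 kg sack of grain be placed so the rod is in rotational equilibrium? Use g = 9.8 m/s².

Sum moments about the pivot (at 1.83 m from the left end) (the support reaction has zero arm there).
Beam weight: 14.3 × 9.8 = 140.1 N down at 1.53 m → arm 0.3 m, τ = 140.1 × 0.3 = 42.03 N·m counterclockwise.
Sandbag: 29.7 × 9.8 = 291.1 N down at 2.54 m → arm 0.71 m, τ = 291.1 × 0.71 = 206.7 N·m clockwise.
Block: 3.04 × 9.8 = 29.79 N down at 2.78 m → arm 0.95 m, τ = 29.79 × 0.95 = 28.3 N·m clockwise.
Lamp: 1.5 × 9.8 = 14.7 N down at 1.17 m → arm 0.66 m, τ = 14.7 × 0.66 = 9.702 N·m counterclockwise.
Net moment of existing loads = 183.3 N·m clockwise.
The sack of grain weighs 19.7 × 9.8 = 193.1 N and must supply an equal counterclockwise moment, so its lever arm about the pivot is 183.3 / 193.1 = 0.949 m.
That puts it at 1.83 − 0.949 = 0.881 m from the left end.

x ≈ 0.881 m from the left end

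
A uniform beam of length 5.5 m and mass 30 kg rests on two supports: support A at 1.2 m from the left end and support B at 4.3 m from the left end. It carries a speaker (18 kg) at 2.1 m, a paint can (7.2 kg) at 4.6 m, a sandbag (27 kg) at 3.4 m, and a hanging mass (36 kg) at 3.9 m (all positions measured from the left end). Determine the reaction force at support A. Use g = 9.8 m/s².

R_A ≈ 388 N

Choose support B as the axis so its reaction then has zero moment arm.
Beam weight: 30 × 9.8 = 294 N down at 2.75 m → arm 1.55 m, τ = 294 × 1.55 = 455.7 N·m counterclockwise.
Speaker: 18 × 9.8 = 176.4 N down at 2.1 m → arm 2.2 m, τ = 176.4 × 2.2 = 388.1 N·m counterclockwise.
Paint can: 7.2 × 9.8 = 70.56 N down at 4.6 m → arm 0.3 m, τ = 70.56 × 0.3 = 21.17 N·m clockwise.
Sandbag: 27 × 9.8 = 264.6 N down at 3.4 m → arm 0.9 m, τ = 264.6 × 0.9 = 238.1 N·m counterclockwise.
Hanging mass: 36 × 9.8 = 352.8 N down at 3.9 m → arm 0.4 m, τ = 352.8 × 0.4 = 141.1 N·m counterclockwise.
Net load moment about support B = 1202 N·m counterclockwise.
Reaction R at support A is upward at 1.2 m, arm 3.1 m → moment R × 3.1 clockwise.
Balancing moments: R × 3.1 = 1202, giving R = 388 N.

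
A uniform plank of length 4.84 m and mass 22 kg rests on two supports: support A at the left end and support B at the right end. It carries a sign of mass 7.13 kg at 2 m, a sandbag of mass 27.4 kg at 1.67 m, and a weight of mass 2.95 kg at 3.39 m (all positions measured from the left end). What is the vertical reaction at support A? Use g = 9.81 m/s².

R_A ≈ 334 N

Sum moments about support B (its reaction then has zero moment arm).
Beam weight: 22 × 9.81 = 215.8 N down at 2.42 m → arm 2.42 m, τ = 215.8 × 2.42 = 522.2 N·m counterclockwise.
Sign: 7.13 × 9.81 = 69.95 N down at 2 m → arm 2.84 m, τ = 69.95 × 2.84 = 198.7 N·m counterclockwise.
Sandbag: 27.4 × 9.81 = 268.8 N down at 1.67 m → arm 3.17 m, τ = 268.8 × 3.17 = 852.1 N·m counterclockwise.
Weight: 2.95 × 9.81 = 28.94 N down at 3.39 m → arm 1.45 m, τ = 28.94 × 1.45 = 41.96 N·m counterclockwise.
Net load moment about support B = 1615 N·m counterclockwise.
Reaction R at support A is upward at 0 m, arm 4.84 m → moment R × 4.84 clockwise.
Setting net torque to zero: R × 4.84 = 1615 → R = 334 N.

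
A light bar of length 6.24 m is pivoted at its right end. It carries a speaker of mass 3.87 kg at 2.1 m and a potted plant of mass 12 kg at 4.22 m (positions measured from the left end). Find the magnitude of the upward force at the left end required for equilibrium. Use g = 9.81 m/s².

Sum moments about the right end (the unknown pivot reaction has zero arm there).
Speaker: 3.87 × 9.81 = 37.96 N down at 2.1 m → arm 4.14 m, τ = 37.96 × 4.14 = 157.2 N·m counterclockwise.
Potted plant: 12 × 9.81 = 117.7 N down at 4.22 m → arm 2.02 m, τ = 117.7 × 2.02 = 237.8 N·m counterclockwise.
Net moment of the loads = 395 N·m counterclockwise.
The upward force F acts at the left end, arm 6.24 m, giving F × 6.24 clockwise.
Setting net torque to zero: F × 6.24 = 395 → F = 395 / 6.24 = 63.3 N.

F ≈ 63.3 N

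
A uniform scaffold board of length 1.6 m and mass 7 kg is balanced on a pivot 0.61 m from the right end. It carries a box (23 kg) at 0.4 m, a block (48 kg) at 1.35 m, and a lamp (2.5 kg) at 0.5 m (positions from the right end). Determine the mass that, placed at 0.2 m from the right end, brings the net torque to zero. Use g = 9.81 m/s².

m ≈ 77.4 kg

Take moments about the pivot (at 0.61 m from the right end).
Beam weight: 7 × 9.81 = 68.67 N down at 0.8 m → arm 0.19 m, τ = 68.67 × 0.19 = 13.05 N·m counterclockwise.
Box: 23 × 9.81 = 225.6 N down at 0.4 m → arm 0.21 m, τ = 225.6 × 0.21 = 47.38 N·m clockwise.
Block: 48 × 9.81 = 470.9 N down at 1.35 m → arm 0.74 m, τ = 470.9 × 0.74 = 348.5 N·m counterclockwise.
Lamp: 2.5 × 9.81 = 24.53 N down at 0.5 m → arm 0.11 m, τ = 24.53 × 0.11 = 2.698 N·m clockwise.
Net moment of known loads = 311.5 N·m counterclockwise.
An unknown mass m at 0.2 m has arm 0.41 m; its moment is m·g·0.41 clockwise.
Balancing moments: m × 9.81 × 0.41 = 311.5, giving m = 311.5 / (9.81 × 0.41) = 77.4 kg.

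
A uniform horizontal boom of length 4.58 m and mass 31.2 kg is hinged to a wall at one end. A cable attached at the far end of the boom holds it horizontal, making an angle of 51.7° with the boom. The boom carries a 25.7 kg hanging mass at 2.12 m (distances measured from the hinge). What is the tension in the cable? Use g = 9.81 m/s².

T ≈ 344 N

Taking torques about the hinge:
Beam weight: 31.2 × 9.81 = 306.1 N down at 2.29 m → arm 2.29 m, τ = 306.1 × 2.29 = 701 N·m clockwise.
Hanging mass: 25.7 × 9.81 = 252.1 N down at 2.12 m → arm 2.12 m, τ = 252.1 × 2.12 = 534.5 N·m clockwise.
Total clockwise load moment = 1236 N·m.
The cable tension T acts at 4.58 m; only its component perpendicular to the boom, T sinθ, produces torque. sin 51.7° = 0.7848.
For rotational equilibrium, T × 4.58 × 0.7848 = 1236, so T = 1236 / 3.594 = 344 N.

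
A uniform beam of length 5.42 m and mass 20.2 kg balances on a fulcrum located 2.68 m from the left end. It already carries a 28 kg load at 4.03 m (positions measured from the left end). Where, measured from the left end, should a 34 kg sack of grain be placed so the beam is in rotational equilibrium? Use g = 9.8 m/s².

Taking torques about the fulcrum (at 2.68 m from the left end):
Beam weight: 20.2 × 9.8 = 198 N down at 2.71 m → arm 0.03 m, τ = 198 × 0.03 = 5.94 N·m clockwise.
Load: 28 × 9.8 = 274.4 N down at 4.03 m → arm 1.35 m, τ = 274.4 × 1.35 = 370.4 N·m clockwise.
Net moment of existing loads = 376.3 N·m clockwise.
The sack of grain weighs 34 × 9.8 = 333.2 N and must supply an equal counterclockwise moment, so its lever arm about the fulcrum is 376.3 / 333.2 = 1.13 m.
That puts it at 2.68 − 1.13 = 1.55 m from the left end.

x ≈ 1.55 m from the left end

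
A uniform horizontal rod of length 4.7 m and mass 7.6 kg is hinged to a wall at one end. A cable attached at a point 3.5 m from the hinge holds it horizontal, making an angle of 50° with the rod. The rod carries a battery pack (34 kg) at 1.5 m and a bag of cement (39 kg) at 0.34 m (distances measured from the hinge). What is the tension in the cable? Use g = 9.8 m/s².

Taking torques about the hinge:
Beam weight: 7.6 × 9.8 = 74.48 N down at 2.35 m → arm 2.35 m, τ = 74.48 × 2.35 = 175 N·m clockwise.
Battery pack: 34 × 9.8 = 333.2 N down at 1.5 m → arm 1.5 m, τ = 333.2 × 1.5 = 499.8 N·m clockwise.
Bag of cement: 39 × 9.8 = 382.2 N down at 0.34 m → arm 0.34 m, τ = 382.2 × 0.34 = 129.9 N·m clockwise.
Total clockwise load moment = 804.7 N·m.
The cable tension T acts at 3.5 m; only its component perpendicular to the rod, T sinθ, produces torque. sin 50° = 0.766.
Balancing moments: T × 3.5 × 0.766 = 804.7, giving T = 804.7 / 2.681 = 300 N.

T ≈ 300 N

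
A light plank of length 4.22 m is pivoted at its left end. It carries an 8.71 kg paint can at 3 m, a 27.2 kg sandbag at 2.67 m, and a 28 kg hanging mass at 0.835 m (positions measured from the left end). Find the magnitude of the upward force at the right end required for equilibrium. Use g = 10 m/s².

Sum moments about the left end (the unknown pivot reaction has zero arm there).
Paint can: 8.71 × 10 = 87.1 N down at 3 m → arm 3 m, τ = 87.1 × 3 = 261.3 N·m clockwise.
Sandbag: 27.2 × 10 = 272 N down at 2.67 m → arm 2.67 m, τ = 272 × 2.67 = 726.2 N·m clockwise.
Hanging mass: 28 × 10 = 280 N down at 0.835 m → arm 0.835 m, τ = 280 × 0.835 = 233.8 N·m clockwise.
Net moment of the loads = 1221 N·m clockwise.
The upward force F acts at the right end, arm 4.22 m, giving F × 4.22 counterclockwise.
Setting net torque to zero: F × 4.22 = 1221 → F = 1221 / 4.22 = 289 N.

F ≈ 289 N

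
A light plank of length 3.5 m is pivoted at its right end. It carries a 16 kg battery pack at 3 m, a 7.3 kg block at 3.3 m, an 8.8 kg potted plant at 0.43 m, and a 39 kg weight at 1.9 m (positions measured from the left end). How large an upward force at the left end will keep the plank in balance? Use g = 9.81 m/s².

F ≈ 277 N

Sum moments about the right end (the unknown pivot reaction has zero arm there).
Battery pack: 16 × 9.81 = 157 N down at 3 m → arm 0.5 m, τ = 157 × 0.5 = 78.5 N·m counterclockwise.
Block: 7.3 × 9.81 = 71.61 N down at 3.3 m → arm 0.2 m, τ = 71.61 × 0.2 = 14.32 N·m counterclockwise.
Potted plant: 8.8 × 9.81 = 86.33 N down at 0.43 m → arm 3.07 m, τ = 86.33 × 3.07 = 265 N·m counterclockwise.
Weight: 39 × 9.81 = 382.6 N down at 1.9 m → arm 1.6 m, τ = 382.6 × 1.6 = 612.2 N·m counterclockwise.
Net moment of the loads = 970 N·m counterclockwise.
The upward force F acts at the left end, arm 3.5 m, giving F × 3.5 clockwise.
Στ = 0 ⇒ F × 3.5 = 970 ⇒ F = 970 / 3.5 = 277 N.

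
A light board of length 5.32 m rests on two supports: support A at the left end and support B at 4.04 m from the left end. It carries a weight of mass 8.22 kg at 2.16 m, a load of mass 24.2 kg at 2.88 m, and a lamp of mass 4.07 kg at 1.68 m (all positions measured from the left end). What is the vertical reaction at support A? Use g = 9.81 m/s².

R_A ≈ 129 N

Choose support B as the axis so its reaction then has zero moment arm.
Weight: 8.22 × 9.81 = 80.64 N down at 2.16 m → arm 1.88 m, τ = 80.64 × 1.88 = 151.6 N·m counterclockwise.
Load: 24.2 × 9.81 = 237.4 N down at 2.88 m → arm 1.16 m, τ = 237.4 × 1.16 = 275.4 N·m counterclockwise.
Lamp: 4.07 × 9.81 = 39.93 N down at 1.68 m → arm 2.36 m, τ = 39.93 × 2.36 = 94.23 N·m counterclockwise.
Net load moment about support B = 521.2 N·m counterclockwise.
Reaction R at support A is upward at 0 m, arm 4.04 m → moment R × 4.04 clockwise.
Setting net torque to zero: R × 4.04 = 521.2 → R = 129 N.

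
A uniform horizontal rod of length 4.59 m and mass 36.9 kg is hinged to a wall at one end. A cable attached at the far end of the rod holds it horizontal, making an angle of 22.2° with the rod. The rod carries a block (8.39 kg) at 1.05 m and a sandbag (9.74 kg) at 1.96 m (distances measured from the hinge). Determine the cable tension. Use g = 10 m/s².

T ≈ 649 N

Sum moments about the hinge (the unknown hinge reaction has zero arm there).
Beam weight: 36.9 × 10 = 369 N down at 2.295 m → arm 2.295 m, τ = 369 × 2.295 = 846.9 N·m clockwise.
Block: 8.39 × 10 = 83.9 N down at 1.05 m → arm 1.05 m, τ = 83.9 × 1.05 = 88.1 N·m clockwise.
Sandbag: 9.74 × 10 = 97.4 N down at 1.96 m → arm 1.96 m, τ = 97.4 × 1.96 = 190.9 N·m clockwise.
Total clockwise load moment = 1126 N·m.
The cable tension T acts at 4.59 m; only its component perpendicular to the rod, T sinθ, produces torque. sin 22.2° = 0.3778.
Balancing moments: T × 4.59 × 0.3778 = 1126, giving T = 1126 / 1.734 = 649 N.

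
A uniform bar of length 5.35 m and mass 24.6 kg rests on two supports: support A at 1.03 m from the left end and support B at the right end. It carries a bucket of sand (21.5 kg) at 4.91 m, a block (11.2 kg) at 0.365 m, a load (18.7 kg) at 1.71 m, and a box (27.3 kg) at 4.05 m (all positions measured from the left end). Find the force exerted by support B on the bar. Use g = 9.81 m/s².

R_B ≈ 481 N

Choose support A as the axis so its reaction then has zero moment arm.
Beam weight: 24.6 × 9.81 = 241.3 N down at 2.675 m → arm 1.645 m, τ = 241.3 × 1.645 = 396.9 N·m clockwise.
Bucket of sand: 21.5 × 9.81 = 210.9 N down at 4.91 m → arm 3.88 m, τ = 210.9 × 3.88 = 818.3 N·m clockwise.
Block: 11.2 × 9.81 = 109.9 N down at 0.365 m → arm 0.665 m, τ = 109.9 × 0.665 = 73.08 N·m counterclockwise.
Load: 18.7 × 9.81 = 183.4 N down at 1.71 m → arm 0.68 m, τ = 183.4 × 0.68 = 124.7 N·m clockwise.
Box: 27.3 × 9.81 = 267.8 N down at 4.05 m → arm 3.02 m, τ = 267.8 × 3.02 = 808.8 N·m clockwise.
Net load moment about support A = 2076 N·m clockwise.
Reaction R at support B is upward at 5.35 m, arm 4.32 m → moment R × 4.32 counterclockwise.
Setting net torque to zero: R × 4.32 = 2076 → R = 481 N.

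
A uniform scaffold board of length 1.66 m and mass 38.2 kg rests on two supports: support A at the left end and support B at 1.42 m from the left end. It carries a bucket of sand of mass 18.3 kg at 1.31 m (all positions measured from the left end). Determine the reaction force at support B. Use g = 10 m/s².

R_B ≈ 392 N

Taking torques about support A:
Beam weight: 38.2 × 10 = 382 N down at 0.83 m → arm 0.83 m, τ = 382 × 0.83 = 317.1 N·m clockwise.
Bucket of sand: 18.3 × 10 = 183 N down at 1.31 m → arm 1.31 m, τ = 183 × 1.31 = 239.7 N·m clockwise.
Net load moment about support A = 556.8 N·m clockwise.
Reaction R at support B is upward at 1.42 m, arm 1.42 m → moment R × 1.42 counterclockwise.
Balancing moments: R × 1.42 = 556.8, giving R = 392 N.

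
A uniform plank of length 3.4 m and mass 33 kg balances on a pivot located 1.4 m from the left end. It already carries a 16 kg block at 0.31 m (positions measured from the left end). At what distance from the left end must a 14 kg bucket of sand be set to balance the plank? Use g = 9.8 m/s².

x ≈ 1.94 m from the left end

About the pivot (at 1.4 m from the left end):
Beam weight: 33 × 9.8 = 323.4 N down at 1.7 m → arm 0.3 m, τ = 323.4 × 0.3 = 97.02 N·m clockwise.
Block: 16 × 9.8 = 156.8 N down at 0.31 m → arm 1.09 m, τ = 156.8 × 1.09 = 170.9 N·m counterclockwise.
Net moment of existing loads = 73.88 N·m counterclockwise.
The bucket of sand weighs 14 × 9.8 = 137.2 N and must supply an equal clockwise moment, so its lever arm about the pivot is 73.88 / 137.2 = 0.538 m.
That puts it at 1.4 + 0.538 = 1.94 m from the left end.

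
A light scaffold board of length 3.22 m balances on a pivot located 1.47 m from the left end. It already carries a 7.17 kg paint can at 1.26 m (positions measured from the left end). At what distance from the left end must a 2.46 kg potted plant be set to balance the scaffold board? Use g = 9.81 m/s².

x ≈ 2.08 m from the left end

Taking torques about the pivot (at 1.47 m from the left end):
Paint can: 7.17 × 9.81 = 70.34 N down at 1.26 m → arm 0.21 m, τ = 70.34 × 0.21 = 14.77 N·m counterclockwise.
Net moment of existing loads = 14.77 N·m counterclockwise.
The potted plant weighs 2.46 × 9.81 = 24.13 N and must supply an equal clockwise moment, so its lever arm about the pivot is 14.77 / 24.13 = 0.612 m.
That puts it at 1.47 + 0.612 = 2.08 m from the left end.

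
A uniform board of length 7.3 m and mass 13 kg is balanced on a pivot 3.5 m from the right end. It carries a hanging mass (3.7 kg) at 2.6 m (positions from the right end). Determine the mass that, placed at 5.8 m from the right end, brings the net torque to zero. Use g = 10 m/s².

m ≈ 0.6 kg

About the pivot (at 3.5 m from the right end):
Beam weight: 13 × 10 = 130 N down at 3.65 m → arm 0.15 m, τ = 130 × 0.15 = 19.5 N·m counterclockwise.
Hanging mass: 3.7 × 10 = 37 N down at 2.6 m → arm 0.9 m, τ = 37 × 0.9 = 33.3 N·m clockwise.
Net moment of known loads = 13.8 N·m clockwise.
An unknown mass m at 5.8 m has arm 2.3 m; its moment is m·g·2.3 counterclockwise.
Setting net torque to zero: m × 10 × 2.3 = 13.8 → m = 13.8 / (10 × 2.3) = 0.6 kg.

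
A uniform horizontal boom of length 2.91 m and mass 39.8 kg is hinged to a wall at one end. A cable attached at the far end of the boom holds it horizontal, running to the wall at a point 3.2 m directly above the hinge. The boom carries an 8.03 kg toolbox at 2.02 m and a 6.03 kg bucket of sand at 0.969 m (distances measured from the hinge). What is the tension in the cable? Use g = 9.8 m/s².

Choose the hinge as the axis so the unknown hinge reaction has zero arm there.
Beam weight: 39.8 × 9.8 = 390 N down at 1.455 m → arm 1.455 m, τ = 390 × 1.455 = 567.5 N·m clockwise.
Toolbox: 8.03 × 9.8 = 78.69 N down at 2.02 m → arm 2.02 m, τ = 78.69 × 2.02 = 159 N·m clockwise.
Bucket of sand: 6.03 × 9.8 = 59.09 N down at 0.969 m → arm 0.969 m, τ = 59.09 × 0.969 = 57.26 N·m clockwise.
Total clockwise load moment = 783.8 N·m.
The cable tension T acts at 2.91 m; only its component perpendicular to the boom, T sinθ, produces torque. sinθ = h/√(h²+d²) = 3.2/√(3.2²+2.91²) = 0.7398.
Balancing moments: T × 2.91 × 0.7398 = 783.8, giving T = 783.8 / 2.153 = 364 N.

T ≈ 364 N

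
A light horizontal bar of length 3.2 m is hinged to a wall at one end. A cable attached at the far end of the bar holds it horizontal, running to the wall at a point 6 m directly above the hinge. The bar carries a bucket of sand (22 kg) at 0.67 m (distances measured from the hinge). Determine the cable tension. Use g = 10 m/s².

T ≈ 52.2 N

Taking torques about the hinge:
Bucket of sand: 22 × 10 = 220 N down at 0.67 m → arm 0.67 m, τ = 220 × 0.67 = 147.4 N·m clockwise.
Total clockwise load moment = 147.4 N·m.
The cable tension T acts at 3.2 m; only its component perpendicular to the bar, T sinθ, produces torque. sinθ = h/√(h²+d²) = 6/√(6²+3.2²) = 0.8824.
Στ = 0 ⇒ T × 3.2 × 0.8824 = 147.4 ⇒ T = 147.4 / 2.824 = 52.2 N.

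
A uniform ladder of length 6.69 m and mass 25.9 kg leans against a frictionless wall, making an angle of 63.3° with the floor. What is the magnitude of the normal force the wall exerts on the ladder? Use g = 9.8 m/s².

N_wall ≈ 63.8 N

Choose the foot of the ladder as the axis so the floor normal and friction both act there and drop out.
Ladder weight 25.9×9.8 = 253.8 N acts at 3.345 m along the ladder; its horizontal arm is 3.345·cos63.3° = 1.503 m → τ = 381.5 N·m clockwise.
Wall normal N acts horizontally at the top; its moment arm is the height L sinθ = 6.69·sin63.3° = 5.977 m, counterclockwise.
Setting net torque to zero: N × 5.977 = 381.5 → N = 63.8 N.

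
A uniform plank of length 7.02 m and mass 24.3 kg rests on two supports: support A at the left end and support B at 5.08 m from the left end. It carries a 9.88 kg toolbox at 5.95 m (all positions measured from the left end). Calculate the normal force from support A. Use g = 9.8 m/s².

R_A ≈ 57 N

Choose support B as the axis so its reaction then has zero moment arm.
Beam weight: 24.3 × 9.8 = 238.1 N down at 3.51 m → arm 1.57 m, τ = 238.1 × 1.57 = 373.8 N·m counterclockwise.
Toolbox: 9.88 × 9.8 = 96.82 N down at 5.95 m → arm 0.87 m, τ = 96.82 × 0.87 = 84.23 N·m clockwise.
Net load moment about support B = 289.6 N·m counterclockwise.
Reaction R at support A is upward at 0 m, arm 5.08 m → moment R × 5.08 clockwise.
Στ = 0 ⇒ R × 5.08 = 289.6 ⇒ R = 57 N.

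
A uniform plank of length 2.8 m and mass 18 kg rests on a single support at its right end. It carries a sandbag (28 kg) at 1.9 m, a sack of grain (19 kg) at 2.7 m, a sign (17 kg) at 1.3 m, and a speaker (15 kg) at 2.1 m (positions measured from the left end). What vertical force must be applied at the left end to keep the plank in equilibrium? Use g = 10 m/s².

Take moments about the right end.
Beam weight: 18 × 10 = 180 N down at 1.4 m → arm 1.4 m, τ = 180 × 1.4 = 252 N·m counterclockwise.
Sandbag: 28 × 10 = 280 N down at 1.9 m → arm 0.9 m, τ = 280 × 0.9 = 252 N·m counterclockwise.
Sack of grain: 19 × 10 = 190 N down at 2.7 m → arm 0.1 m, τ = 190 × 0.1 = 19 N·m counterclockwise.
Sign: 17 × 10 = 170 N down at 1.3 m → arm 1.5 m, τ = 170 × 1.5 = 255 N·m counterclockwise.
Speaker: 15 × 10 = 150 N down at 2.1 m → arm 0.7 m, τ = 150 × 0.7 = 105 N·m counterclockwise.
Net moment of the loads = 883 N·m counterclockwise.
The upward force F acts at the left end, arm 2.8 m, giving F × 2.8 clockwise.
For rotational equilibrium, F × 2.8 = 883, so F = 883 / 2.8 = 315 N.

F ≈ 315 N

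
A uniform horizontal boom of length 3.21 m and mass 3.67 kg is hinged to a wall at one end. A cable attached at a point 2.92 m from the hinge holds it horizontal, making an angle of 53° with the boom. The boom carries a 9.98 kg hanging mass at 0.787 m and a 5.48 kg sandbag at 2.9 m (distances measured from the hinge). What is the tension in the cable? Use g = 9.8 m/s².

T ≈ 125 N

Taking torques about the hinge:
Beam weight: 3.67 × 9.8 = 35.97 N down at 1.605 m → arm 1.605 m, τ = 35.97 × 1.605 = 57.73 N·m clockwise.
Hanging mass: 9.98 × 9.8 = 97.8 N down at 0.787 m → arm 0.787 m, τ = 97.8 × 0.787 = 76.97 N·m clockwise.
Sandbag: 5.48 × 9.8 = 53.7 N down at 2.9 m → arm 2.9 m, τ = 53.7 × 2.9 = 155.7 N·m clockwise.
Total clockwise load moment = 290.4 N·m.
The cable tension T acts at 2.92 m; only its component perpendicular to the boom, T sinθ, produces torque. sin 53° = 0.7986.
For rotational equilibrium, T × 2.92 × 0.7986 = 290.4, so T = 290.4 / 2.332 = 125 N.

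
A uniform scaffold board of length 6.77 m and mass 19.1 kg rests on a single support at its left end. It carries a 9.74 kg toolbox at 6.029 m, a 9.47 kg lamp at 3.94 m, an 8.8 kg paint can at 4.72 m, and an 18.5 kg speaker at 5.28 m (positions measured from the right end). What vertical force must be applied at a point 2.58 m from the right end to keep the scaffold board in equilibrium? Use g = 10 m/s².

Choose the left end as the axis so the unknown pivot reaction has zero arm there.
Beam weight: 19.1 × 10 = 191 N down at 3.385 m → arm 3.385 m, τ = 191 × 3.385 = 646.5 N·m clockwise.
Toolbox: 9.74 × 10 = 97.4 N down at 6.029 m → arm 0.741 m, τ = 97.4 × 0.741 = 72.17 N·m clockwise.
Lamp: 9.47 × 10 = 94.7 N down at 3.94 m → arm 2.83 m, τ = 94.7 × 2.83 = 268 N·m clockwise.
Paint can: 8.8 × 10 = 88 N down at 4.72 m → arm 2.05 m, τ = 88 × 2.05 = 180.4 N·m clockwise.
Speaker: 18.5 × 10 = 185 N down at 5.28 m → arm 1.49 m, τ = 185 × 1.49 = 275.6 N·m clockwise.
Net moment of the loads = 1443 N·m clockwise.
The upward force F acts at a point 2.58 m from the right end, arm 4.19 m, giving F × 4.19 counterclockwise.
For rotational equilibrium, F × 4.19 = 1443, so F = 1443 / 4.19 = 344 N.

F ≈ 344 N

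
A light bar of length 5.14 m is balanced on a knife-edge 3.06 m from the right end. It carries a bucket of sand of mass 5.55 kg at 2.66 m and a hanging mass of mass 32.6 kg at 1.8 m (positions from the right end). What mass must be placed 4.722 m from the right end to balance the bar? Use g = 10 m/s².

Taking torques about the knife-edge (at 3.06 m from the right end):
Bucket of sand: 5.55 × 10 = 55.5 N down at 2.66 m → arm 0.4 m, τ = 55.5 × 0.4 = 22.2 N·m clockwise.
Hanging mass: 32.6 × 10 = 326 N down at 1.8 m → arm 1.26 m, τ = 326 × 1.26 = 410.8 N·m clockwise.
Net moment of known loads = 433 N·m clockwise.
An unknown mass m at 4.722 m has arm 1.662 m; its moment is m·g·1.662 counterclockwise.
Balancing moments: m × 10 × 1.662 = 433, giving m = 433 / (10 × 1.662) = 26.1 kg.

m ≈ 26.1 kg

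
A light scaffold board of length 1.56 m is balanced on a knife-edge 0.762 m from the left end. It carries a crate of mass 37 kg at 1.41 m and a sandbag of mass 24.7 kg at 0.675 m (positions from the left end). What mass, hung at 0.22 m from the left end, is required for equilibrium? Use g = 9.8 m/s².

m ≈ 40.3 kg

About the knife-edge (at 0.762 m from the left end):
Crate: 37 × 9.8 = 362.6 N down at 1.41 m → arm 0.648 m, τ = 362.6 × 0.648 = 235 N·m clockwise.
Sandbag: 24.7 × 9.8 = 242.1 N down at 0.675 m → arm 0.087 m, τ = 242.1 × 0.087 = 21.06 N·m counterclockwise.
Net moment of known loads = 213.9 N·m clockwise.
An unknown mass m at 0.22 m has arm 0.542 m; its moment is m·g·0.542 counterclockwise.
Setting net torque to zero: m × 9.8 × 0.542 = 213.9 → m = 213.9 / (9.8 × 0.542) = 40.3 kg.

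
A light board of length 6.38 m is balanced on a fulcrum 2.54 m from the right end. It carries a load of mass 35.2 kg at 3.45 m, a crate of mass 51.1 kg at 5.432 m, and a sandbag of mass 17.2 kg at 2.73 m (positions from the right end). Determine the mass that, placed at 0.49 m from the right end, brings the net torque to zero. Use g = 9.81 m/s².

m ≈ 89.3 kg

Choose the fulcrum (at 2.54 m from the right end) as the axis so the support reaction has zero arm there.
Load: 35.2 × 9.81 = 345.3 N down at 3.45 m → arm 0.91 m, τ = 345.3 × 0.91 = 314.2 N·m counterclockwise.
Crate: 51.1 × 9.81 = 501.3 N down at 5.432 m → arm 2.892 m, τ = 501.3 × 2.892 = 1450 N·m counterclockwise.
Sandbag: 17.2 × 9.81 = 168.7 N down at 2.73 m → arm 0.19 m, τ = 168.7 × 0.19 = 32.05 N·m counterclockwise.
Net moment of known loads = 1796 N·m counterclockwise.
An unknown mass m at 0.49 m has arm 2.05 m; its moment is m·g·2.05 clockwise.
Στ = 0 ⇒ m × 9.81 × 2.05 = 1796 ⇒ m = 1796 / (9.81 × 2.05) = 89.3 kg.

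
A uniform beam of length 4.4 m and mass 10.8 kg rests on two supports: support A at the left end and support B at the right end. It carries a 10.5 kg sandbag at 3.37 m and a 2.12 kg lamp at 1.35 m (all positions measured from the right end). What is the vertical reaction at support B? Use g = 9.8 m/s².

Taking torques about support A:
Beam weight: 10.8 × 9.8 = 105.8 N down at 2.2 m → arm 2.2 m, τ = 105.8 × 2.2 = 232.8 N·m clockwise.
Sandbag: 10.5 × 9.8 = 102.9 N down at 3.37 m → arm 1.03 m, τ = 102.9 × 1.03 = 106 N·m clockwise.
Lamp: 2.12 × 9.8 = 20.78 N down at 1.35 m → arm 3.05 m, τ = 20.78 × 3.05 = 63.38 N·m clockwise.
Net load moment about support A = 402.2 N·m clockwise.
Reaction R at support B is upward at 0 m, arm 4.4 m → moment R × 4.4 counterclockwise.
Balancing moments: R × 4.4 = 402.2, giving R = 91.4 N.

R_B ≈ 91.4 N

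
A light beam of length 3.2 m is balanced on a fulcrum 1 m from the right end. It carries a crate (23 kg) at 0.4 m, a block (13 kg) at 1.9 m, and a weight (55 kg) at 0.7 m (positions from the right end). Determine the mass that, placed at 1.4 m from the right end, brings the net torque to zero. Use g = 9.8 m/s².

m ≈ 46.5 kg

About the fulcrum (at 1 m from the right end):
Crate: 23 × 9.8 = 225.4 N down at 0.4 m → arm 0.6 m, τ = 225.4 × 0.6 = 135.2 N·m clockwise.
Block: 13 × 9.8 = 127.4 N down at 1.9 m → arm 0.9 m, τ = 127.4 × 0.9 = 114.7 N·m counterclockwise.
Weight: 55 × 9.8 = 539 N down at 0.7 m → arm 0.3 m, τ = 539 × 0.3 = 161.7 N·m clockwise.
Net moment of known loads = 182.2 N·m clockwise.
An unknown mass m at 1.4 m has arm 0.4 m; its moment is m·g·0.4 counterclockwise.
Balancing moments: m × 9.8 × 0.4 = 182.2, giving m = 182.2 / (9.8 × 0.4) = 46.5 kg.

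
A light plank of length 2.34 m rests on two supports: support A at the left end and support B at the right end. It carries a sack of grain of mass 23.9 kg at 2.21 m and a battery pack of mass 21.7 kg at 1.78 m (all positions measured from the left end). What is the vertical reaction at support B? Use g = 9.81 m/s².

Sum moments about support A (its reaction then has zero moment arm).
Sack of grain: 23.9 × 9.81 = 234.5 N down at 2.21 m → arm 2.21 m, τ = 234.5 × 2.21 = 518.2 N·m clockwise.
Battery pack: 21.7 × 9.81 = 212.9 N down at 1.78 m → arm 1.78 m, τ = 212.9 × 1.78 = 379 N·m clockwise.
Net load moment about support A = 897.2 N·m clockwise.
Reaction R at support B is upward at 2.34 m, arm 2.34 m → moment R × 2.34 counterclockwise.
Setting net torque to zero: R × 2.34 = 897.2 → R = 383 N.

R_B ≈ 383 N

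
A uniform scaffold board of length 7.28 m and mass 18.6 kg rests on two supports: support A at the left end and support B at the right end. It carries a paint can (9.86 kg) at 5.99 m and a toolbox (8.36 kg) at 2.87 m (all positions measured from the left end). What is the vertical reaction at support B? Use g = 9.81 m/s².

Choose support A as the axis so its reaction then has zero moment arm.
Beam weight: 18.6 × 9.81 = 182.5 N down at 3.64 m → arm 3.64 m, τ = 182.5 × 3.64 = 664.3 N·m clockwise.
Paint can: 9.86 × 9.81 = 96.73 N down at 5.99 m → arm 5.99 m, τ = 96.73 × 5.99 = 579.4 N·m clockwise.
Toolbox: 8.36 × 9.81 = 82.01 N down at 2.87 m → arm 2.87 m, τ = 82.01 × 2.87 = 235.4 N·m clockwise.
Net load moment about support A = 1479 N·m clockwise.
Reaction R at support B is upward at 7.28 m, arm 7.28 m → moment R × 7.28 counterclockwise.
For rotational equilibrium, R × 7.28 = 1479, so R = 203 N.

R_B ≈ 203 N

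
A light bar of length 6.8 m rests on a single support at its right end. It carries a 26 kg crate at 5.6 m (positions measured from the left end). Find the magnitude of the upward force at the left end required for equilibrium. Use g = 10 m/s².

Sum moments about the right end (the unknown pivot reaction has zero arm there).
Crate: 26 × 10 = 260 N down at 5.6 m → arm 1.2 m, τ = 260 × 1.2 = 312 N·m counterclockwise.
Net moment of the loads = 312 N·m counterclockwise.
The upward force F acts at the left end, arm 6.8 m, giving F × 6.8 clockwise.
Setting net torque to zero: F × 6.8 = 312 → F = 312 / 6.8 = 45.9 N.

F ≈ 45.9 N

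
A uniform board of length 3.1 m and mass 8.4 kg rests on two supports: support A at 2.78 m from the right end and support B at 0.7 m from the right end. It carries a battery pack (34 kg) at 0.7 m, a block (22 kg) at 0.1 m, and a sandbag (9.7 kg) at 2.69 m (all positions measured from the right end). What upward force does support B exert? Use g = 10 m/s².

R_B ≈ 677 N

About support A:
Beam weight: 8.4 × 10 = 84 N down at 1.55 m → arm 1.23 m, τ = 84 × 1.23 = 103.3 N·m clockwise.
Battery pack: 34 × 10 = 340 N down at 0.7 m → arm 2.08 m, τ = 340 × 2.08 = 707.2 N·m clockwise.
Block: 22 × 10 = 220 N down at 0.1 m → arm 2.68 m, τ = 220 × 2.68 = 589.6 N·m clockwise.
Sandbag: 9.7 × 10 = 97 N down at 2.69 m → arm 0.09 m, τ = 97 × 0.09 = 8.73 N·m clockwise.
Net load moment about support A = 1409 N·m clockwise.
Reaction R at support B is upward at 0.7 m, arm 2.08 m → moment R × 2.08 counterclockwise.
Στ = 0 ⇒ R × 2.08 = 1409 ⇒ R = 677 N.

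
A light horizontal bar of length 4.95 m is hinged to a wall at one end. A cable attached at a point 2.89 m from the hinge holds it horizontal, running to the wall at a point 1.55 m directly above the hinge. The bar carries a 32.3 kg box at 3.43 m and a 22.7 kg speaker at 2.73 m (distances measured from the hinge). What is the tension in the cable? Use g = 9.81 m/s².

Taking torques about the hinge:
Box: 32.3 × 9.81 = 316.9 N down at 3.43 m → arm 3.43 m, τ = 316.9 × 3.43 = 1087 N·m clockwise.
Speaker: 22.7 × 9.81 = 222.7 N down at 2.73 m → arm 2.73 m, τ = 222.7 × 2.73 = 608 N·m clockwise.
Total clockwise load moment = 1695 N·m.
The cable tension T acts at 2.89 m; only its component perpendicular to the bar, T sinθ, produces torque. sinθ = h/√(h²+d²) = 1.55/√(1.55²+2.89²) = 0.4726.
Στ = 0 ⇒ T × 2.89 × 0.4726 = 1695 ⇒ T = 1695 / 1.366 = 1240 N.

T ≈ 1240 N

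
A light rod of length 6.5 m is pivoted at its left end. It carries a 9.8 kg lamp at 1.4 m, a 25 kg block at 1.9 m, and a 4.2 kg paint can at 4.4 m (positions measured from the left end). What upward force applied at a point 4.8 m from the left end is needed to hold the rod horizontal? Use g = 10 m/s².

Sum moments about the left end (the unknown pivot reaction has zero arm there).
Lamp: 9.8 × 10 = 98 N down at 1.4 m → arm 1.4 m, τ = 98 × 1.4 = 137.2 N·m clockwise.
Block: 25 × 10 = 250 N down at 1.9 m → arm 1.9 m, τ = 250 × 1.9 = 475 N·m clockwise.
Paint can: 4.2 × 10 = 42 N down at 4.4 m → arm 4.4 m, τ = 42 × 4.4 = 184.8 N·m clockwise.
Net moment of the loads = 797 N·m clockwise.
The upward force F acts at a point 4.8 m from the left end, arm 4.8 m, giving F × 4.8 counterclockwise.
Στ = 0 ⇒ F × 4.8 = 797 ⇒ F = 797 / 4.8 = 166 N.

F ≈ 166 N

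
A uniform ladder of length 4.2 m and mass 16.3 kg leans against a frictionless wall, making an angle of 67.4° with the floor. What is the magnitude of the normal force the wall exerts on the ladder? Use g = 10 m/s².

N_wall ≈ 33.9 N

Sum moments about the foot of the ladder (the floor normal and friction both act there and drop out).
Ladder weight 16.3×10 = 163 N acts at 2.1 m along the ladder; its horizontal arm is 2.1·cos67.4° = 0.807 m → τ = 131.5 N·m clockwise.
Wall normal N acts horizontally at the top; its moment arm is the height L sinθ = 4.2·sin67.4° = 3.877 m, counterclockwise.
Στ = 0 ⇒ N × 3.877 = 131.5 ⇒ N = 33.9 N.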